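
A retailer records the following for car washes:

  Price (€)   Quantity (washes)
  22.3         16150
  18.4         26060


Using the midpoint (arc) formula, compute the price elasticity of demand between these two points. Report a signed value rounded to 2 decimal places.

%ΔQ = (26060 − 16150) / [(16150 + 26060)/2] = 9910/21105 = 0.469556…
%ΔP = (18.4 − 22.3) / [(22.3 + 18.4)/2] = -3.9/20.35 = -0.191646…
Arc Ed = %ΔQ / %ΔP = (9910/21105) / (-3.9/20.35) = -2.4501…

-2.45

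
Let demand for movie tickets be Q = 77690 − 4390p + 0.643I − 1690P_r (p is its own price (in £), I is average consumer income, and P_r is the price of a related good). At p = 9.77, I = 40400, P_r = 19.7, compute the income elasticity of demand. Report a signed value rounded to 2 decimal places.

0.95

At the given values, Q = 77690 − 4390(9.77) + 0.643(40400) − 1690(19.7) = 27483.9.
∂Q/∂I = 0.643.
E = (0.643) × (40400/27483.9) = 0.9451…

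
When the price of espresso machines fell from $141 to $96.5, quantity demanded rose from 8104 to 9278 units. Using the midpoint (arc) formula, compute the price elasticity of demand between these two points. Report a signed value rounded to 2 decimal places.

%ΔQ = (9278 − 8104) / [(8104 + 9278)/2] = 1174/8691 = 0.135082…
%ΔP = (96.5 − 141) / [(141 + 96.5)/2] = -44.5/118.75 = -0.374736…
Arc Ed = %ΔQ / %ΔP = (1174/8691) / (-44.5/118.75) = -0.3604…

-0.36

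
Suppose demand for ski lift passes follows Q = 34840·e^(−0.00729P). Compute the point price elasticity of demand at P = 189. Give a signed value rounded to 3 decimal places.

-1.378

dQ/dP = −0.00729·Q = -64.0369. At P = 189, Q = 8784.21.
Ed = (dQ/dP)·(P/Q) = (-64.0369) × (189/8784.21) = -1.37781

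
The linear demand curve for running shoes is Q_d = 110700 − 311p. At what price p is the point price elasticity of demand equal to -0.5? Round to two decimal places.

Ed = −311p/(110700 − 311p). Set this equal to -0.5:
311p = 0.5·(110700 − 311p) ⇒ 311p(1 + 0.5) = 0.5·110700
p = 0.5·110700 / (311·1.5) = 118.6495…

118.65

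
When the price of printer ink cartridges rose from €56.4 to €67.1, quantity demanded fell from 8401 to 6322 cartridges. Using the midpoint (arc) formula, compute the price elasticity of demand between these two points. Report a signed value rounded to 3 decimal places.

-1.630

%ΔQ = (6322 − 8401) / [(8401 + 6322)/2] = -2079/7361.5 = -0.282415…
%ΔP = (67.1 − 56.4) / [(56.4 + 67.1)/2] = 10.7/61.75 = 0.173279…
Arc Ed = %ΔQ / %ΔP = (-2079/7361.5) / (10.7/61.75) = -1.62982…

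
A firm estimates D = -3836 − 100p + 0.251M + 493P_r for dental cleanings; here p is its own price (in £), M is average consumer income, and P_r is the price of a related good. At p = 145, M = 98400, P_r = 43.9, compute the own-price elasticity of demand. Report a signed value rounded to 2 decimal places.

-0.52

At the given values, D = -3836 − 100(145) + 0.251(98400) + 493(43.9) = 28005.1.
∂D/∂p = −100.
E = (-100) × (145/28005.1) = -0.5177…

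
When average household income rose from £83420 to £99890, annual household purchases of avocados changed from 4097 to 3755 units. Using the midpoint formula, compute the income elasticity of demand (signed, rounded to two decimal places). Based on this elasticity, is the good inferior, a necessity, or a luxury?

%ΔQ = (3755 − 4097)/[( 4097 + 3755)/2] = -342/3926 = -0.087111…
%ΔIncome = (99890 − 83420)/[( 83420 + 99890)/2] = 16470/91655 = 0.179695…
E_income = (-342/3926) / (16470/91655) = -0.4847…
E_income < 0 ⇒ inferior good.

-0.48; inferior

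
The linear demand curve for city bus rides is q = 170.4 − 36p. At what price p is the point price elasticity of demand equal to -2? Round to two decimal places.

3.16

Ed = −36p/(170.4 − 36p). Set this equal to -2:
36p = 2·(170.4 − 36p) ⇒ 36p(1 + 2) = 2·170.4
p = 2·170.4 / (36·3) = 3.1555…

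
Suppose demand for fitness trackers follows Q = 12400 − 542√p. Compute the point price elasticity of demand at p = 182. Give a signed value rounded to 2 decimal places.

-0.72

dQ/dp = −542/(2√p) = -20.0879. At p = 182, Q = 5088.02.
Ed = (dQ/dp)·(p/Q) = (-20.0879) × (182/5088.02) = -0.7185…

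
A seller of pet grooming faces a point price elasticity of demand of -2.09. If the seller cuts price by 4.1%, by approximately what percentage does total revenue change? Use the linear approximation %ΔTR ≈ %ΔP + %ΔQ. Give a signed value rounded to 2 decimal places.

+4.47%

%ΔQ ≈ Ed × %ΔP = (-2.09) × (-4.1%) = +8.5690%
%ΔTR ≈ %ΔP + %ΔQ = (-4.1%) + (+8.5690%) = +4.4690%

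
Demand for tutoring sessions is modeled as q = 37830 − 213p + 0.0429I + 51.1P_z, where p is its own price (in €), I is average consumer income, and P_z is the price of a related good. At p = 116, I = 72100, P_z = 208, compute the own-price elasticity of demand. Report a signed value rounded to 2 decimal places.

-0.92

At the given values, q = 37830 − 213(116) + 0.0429(72100) + 51.1(208) = 26843.89.
∂q/∂p = −213.
E = (-213) × (116/26843.89) = -0.9204…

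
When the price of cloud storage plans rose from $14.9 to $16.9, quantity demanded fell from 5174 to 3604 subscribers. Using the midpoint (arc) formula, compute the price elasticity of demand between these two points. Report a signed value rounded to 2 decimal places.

%ΔQ = (3604 − 5174) / [(5174 + 3604)/2] = -1570/4389 = -0.357712…
%ΔP = (16.9 − 14.9) / [(14.9 + 16.9)/2] = 2/15.9 = 0.125786…
Arc Ed = %ΔQ / %ΔP = (-1570/4389) / (2/15.9) = -2.8438…

-2.84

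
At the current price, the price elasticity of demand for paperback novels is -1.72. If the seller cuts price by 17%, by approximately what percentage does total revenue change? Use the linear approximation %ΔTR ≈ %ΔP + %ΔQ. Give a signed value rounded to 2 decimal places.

+12.24%

%ΔQ ≈ Ed × %ΔP = (-1.72) × (-17%) = +29.2400%
%ΔTR ≈ %ΔP + %ΔQ = (-17%) + (+29.2400%) = +12.2400%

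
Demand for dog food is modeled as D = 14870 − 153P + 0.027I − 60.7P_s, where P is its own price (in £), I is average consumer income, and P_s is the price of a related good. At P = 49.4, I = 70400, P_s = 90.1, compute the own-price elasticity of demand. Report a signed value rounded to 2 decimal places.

-2.02

At the given values, D = 14870 − 153(49.4) + 0.027(70400) − 60.7(90.1) = 3743.53.
∂D/∂P = −153.
E = (-153) × (49.4/3743.53) = -2.0190…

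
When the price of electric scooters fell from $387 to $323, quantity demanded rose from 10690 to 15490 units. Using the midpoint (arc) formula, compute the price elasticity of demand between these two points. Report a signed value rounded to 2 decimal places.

%ΔQ = (15490 − 10690) / [(10690 + 15490)/2] = 4800/13090 = 0.366692…
%ΔP = (323 − 387) / [(387 + 323)/2] = -64/355 = -0.180281…
Arc Ed = %ΔQ / %ΔP = (4800/13090) / (-64/355) = -2.0339…

-2.03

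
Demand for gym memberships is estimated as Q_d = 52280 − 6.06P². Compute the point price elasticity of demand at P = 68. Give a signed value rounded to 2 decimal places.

dQ_d/dP = −2·6.06·P = -824.16. At P = 68, Q_d = 24258.56.
Ed = (dQ_d/dP)·(P/Q_d) = (-824.16) × (68/24258.56) = -2.3102…

-2.31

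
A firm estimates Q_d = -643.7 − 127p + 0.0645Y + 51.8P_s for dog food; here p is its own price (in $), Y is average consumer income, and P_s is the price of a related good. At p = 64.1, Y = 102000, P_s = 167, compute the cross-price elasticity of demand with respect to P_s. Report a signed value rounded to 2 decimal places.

1.34

At the given values, Q_d = -643.7 − 127(64.1) + 0.0645(102000) + 51.8(167) = 6445.2.
∂Q_d/∂P_s = 51.8.
E = (51.8) × (167/6445.2) = 1.3421…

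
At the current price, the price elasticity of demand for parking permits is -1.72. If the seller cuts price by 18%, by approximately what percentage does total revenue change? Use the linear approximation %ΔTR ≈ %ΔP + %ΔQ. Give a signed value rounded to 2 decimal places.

%ΔQ ≈ Ed × %ΔP = (-1.72) × (-18%) = +30.9600%
%ΔTR ≈ %ΔP + %ΔQ = (-18%) + (+30.9600%) = +12.9600%

+12.96%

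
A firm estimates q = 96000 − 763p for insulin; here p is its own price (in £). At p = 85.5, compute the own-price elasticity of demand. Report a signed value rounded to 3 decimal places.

-2.121

At the given values, q = 96000 − 763(85.5) = 30763.5.
∂q/∂p = −763.
E = (-763) × (85.5/30763.5) = -2.12058…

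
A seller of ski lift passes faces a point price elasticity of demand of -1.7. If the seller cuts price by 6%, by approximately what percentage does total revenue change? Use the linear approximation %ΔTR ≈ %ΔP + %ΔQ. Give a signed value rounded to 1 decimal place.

+4.2%

%ΔQ ≈ Ed × %ΔP = (-1.7) × (-6%) = +10.2000%
%ΔTR ≈ %ΔP + %ΔQ = (-6%) + (+10.2000%) = +4.2000%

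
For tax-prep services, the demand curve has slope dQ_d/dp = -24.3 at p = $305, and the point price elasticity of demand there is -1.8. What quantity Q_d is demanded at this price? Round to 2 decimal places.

4117.50

Ed = (dQ_d/dp)·(p/Q_d) ⇒ Q_d = (dQ_d/dp)·p/Ed = (-24.3)·305/(-1.8) = 4117.5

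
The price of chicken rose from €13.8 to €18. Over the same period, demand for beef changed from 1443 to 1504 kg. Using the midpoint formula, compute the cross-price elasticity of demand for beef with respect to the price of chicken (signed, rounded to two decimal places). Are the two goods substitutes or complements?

%ΔQ_{beef} = (1504 − 1443)/avg = 61/1473.5 = 0.041398…
%ΔP_{chicken} = (18 − 13.8)/avg = 4.2/15.9 = 0.264150…
E_cross = (61/1473.5) / (4.2/15.9) = 0.1567…
E_cross > 0 ⇒ the goods are substitutes.

0.16; substitutes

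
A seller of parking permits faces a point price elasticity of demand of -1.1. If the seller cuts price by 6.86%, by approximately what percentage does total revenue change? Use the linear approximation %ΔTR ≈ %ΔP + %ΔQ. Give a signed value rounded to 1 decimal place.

%ΔQ ≈ Ed × %ΔP = (-1.1) × (-6.86%) = +7.5460%
%ΔTR ≈ %ΔP + %ΔQ = (-6.86%) + (+7.5460%) = +0.6860%

+0.7%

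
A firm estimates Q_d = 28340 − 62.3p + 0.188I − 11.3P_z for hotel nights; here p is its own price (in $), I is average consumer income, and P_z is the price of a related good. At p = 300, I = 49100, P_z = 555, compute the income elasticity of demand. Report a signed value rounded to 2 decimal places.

0.73

At the given values, Q_d = 28340 − 62.3(300) + 0.188(49100) − 11.3(555) = 12609.3.
∂Q_d/∂I = 0.188.
E = (0.188) × (49100/12609.3) = 0.7320…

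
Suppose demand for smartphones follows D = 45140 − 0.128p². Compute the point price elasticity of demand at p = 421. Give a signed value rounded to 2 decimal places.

dD/dp = −2·0.128·p = -107.776. At p = 421, D = 22453.152.
Ed = (dD/dp)·(p/D) = (-107.776) × (421/22453.152) = -2.0208…

-2.02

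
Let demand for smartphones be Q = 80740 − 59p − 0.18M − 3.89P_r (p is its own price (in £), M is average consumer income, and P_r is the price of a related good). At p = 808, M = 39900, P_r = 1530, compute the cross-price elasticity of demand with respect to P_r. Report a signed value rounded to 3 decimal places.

At the given values, Q = 80740 − 59(808) − 0.18(39900) − 3.89(1530) = 19934.3.
∂Q/∂P_r = -3.89.
E = (-3.89) × (1530/19934.3) = -0.29856…

-0.299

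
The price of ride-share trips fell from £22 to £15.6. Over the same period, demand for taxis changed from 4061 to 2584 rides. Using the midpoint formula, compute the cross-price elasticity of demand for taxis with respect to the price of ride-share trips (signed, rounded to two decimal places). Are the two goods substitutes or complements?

%ΔQ_{taxis} = (2584 − 4061)/avg = -1477/3322.5 = -0.444544…
%ΔP_{ride-share trips} = (15.6 − 22)/avg = -6.4/18.8 = -0.340425…
E_cross = (-1477/3322.5) / (-6.4/18.8) = 1.3058…
E_cross > 0 ⇒ the goods are substitutes.

1.31; substitutes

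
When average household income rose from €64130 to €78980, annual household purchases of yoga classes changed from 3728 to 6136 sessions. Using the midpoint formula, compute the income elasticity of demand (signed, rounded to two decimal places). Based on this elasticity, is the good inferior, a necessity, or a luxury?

%ΔQ = (6136 − 3728)/[( 3728 + 6136)/2] = 2408/4932 = 0.488240…
%ΔIncome = (78980 − 64130)/[( 64130 + 78980)/2] = 14850/71555 = 0.207532…
E_income = (2408/4932) / (14850/71555) = 2.3525…
E_income > 1 ⇒ normal good, luxury.

2.35; luxury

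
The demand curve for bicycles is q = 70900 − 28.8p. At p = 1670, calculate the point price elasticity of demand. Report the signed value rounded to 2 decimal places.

dq/dp = −28.8. At p = 1670, q = 70900 − 28.8(1670) = 22804.
Ed = (dq/dp)·(p/q) = −28.8 × (1670/22804) = -2.1091…

-2.11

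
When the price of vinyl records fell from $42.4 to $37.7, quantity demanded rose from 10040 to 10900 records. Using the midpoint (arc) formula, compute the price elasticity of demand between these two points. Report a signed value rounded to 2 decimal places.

-0.70

%ΔQ = (10900 − 10040) / [(10040 + 10900)/2] = 860/10470 = 0.082139…
%ΔP = (37.7 − 42.4) / [(42.4 + 37.7)/2] = -4.7/40.05 = -0.117353…
Arc Ed = %ΔQ / %ΔP = (860/10470) / (-4.7/40.05) = -0.6999…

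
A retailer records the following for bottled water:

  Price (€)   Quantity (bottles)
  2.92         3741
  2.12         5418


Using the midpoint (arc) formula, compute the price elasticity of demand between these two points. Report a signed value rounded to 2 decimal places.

%ΔQ = (5418 − 3741) / [(3741 + 5418)/2] = 1677/4579.5 = 0.366197…
%ΔP = (2.12 − 2.92) / [(2.92 + 2.12)/2] = -0.8/2.52 = -0.317460…
Arc Ed = %ΔQ / %ΔP = (1677/4579.5) / (-0.8/2.52) = -1.1535…

-1.15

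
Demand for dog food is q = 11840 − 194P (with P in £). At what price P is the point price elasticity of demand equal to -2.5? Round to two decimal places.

43.59

Ed = −194P/(11840 − 194P). Set this equal to -2.5:
194P = 2.5·(11840 − 194P) ⇒ 194P(1 + 2.5) = 2.5·11840
P = 2.5·11840 / (194·3.5) = 43.5935…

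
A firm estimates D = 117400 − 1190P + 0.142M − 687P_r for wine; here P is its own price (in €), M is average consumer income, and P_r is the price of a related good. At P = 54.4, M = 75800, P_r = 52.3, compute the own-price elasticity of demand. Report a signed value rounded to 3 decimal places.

-2.354

At the given values, D = 117400 − 1190(54.4) + 0.142(75800) − 687(52.3) = 27497.5.
∂D/∂P = −1190.
E = (-1190) × (54.4/27497.5) = -2.35425…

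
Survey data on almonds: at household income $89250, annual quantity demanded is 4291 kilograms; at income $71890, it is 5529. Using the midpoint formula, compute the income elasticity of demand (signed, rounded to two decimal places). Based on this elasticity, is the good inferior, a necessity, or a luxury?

%ΔQ = (5529 − 4291)/[( 4291 + 5529)/2] = 1238/4910 = 0.252138…
%ΔIncome = (71890 − 89250)/[( 89250 + 71890)/2] = -17360/80570 = -0.215464…
E_income = (1238/4910) / (-17360/80570) = -1.1702…
E_income < 0 ⇒ inferior good.

-1.17; inferior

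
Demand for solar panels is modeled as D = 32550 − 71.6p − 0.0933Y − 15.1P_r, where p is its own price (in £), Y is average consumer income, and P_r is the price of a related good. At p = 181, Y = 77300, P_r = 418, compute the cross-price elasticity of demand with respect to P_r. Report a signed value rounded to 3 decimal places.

At the given values, D = 32550 − 71.6(181) − 0.0933(77300) − 15.1(418) = 6066.51.
∂D/∂P_r = -15.1.
E = (-15.1) × (418/6066.51) = -1.04043…

-1.040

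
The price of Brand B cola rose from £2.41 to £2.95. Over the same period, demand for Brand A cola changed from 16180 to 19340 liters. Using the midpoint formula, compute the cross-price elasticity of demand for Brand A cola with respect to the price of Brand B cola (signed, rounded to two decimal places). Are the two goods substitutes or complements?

%ΔQ_{Brand A cola} = (19340 − 16180)/avg = 3160/17760 = 0.177927…
%ΔP_{Brand B cola} = (2.95 − 2.41)/avg = 0.54/2.68 = 0.201492…
E_cross = (3160/17760) / (0.54/2.68) = 0.8830…
E_cross > 0 ⇒ the goods are substitutes.

0.88; substitutes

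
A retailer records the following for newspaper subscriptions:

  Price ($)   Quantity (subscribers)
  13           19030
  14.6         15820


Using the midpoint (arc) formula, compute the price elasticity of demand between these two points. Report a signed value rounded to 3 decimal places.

%ΔQ = (15820 − 19030) / [(19030 + 15820)/2] = -3210/17425 = -0.184218…
%ΔP = (14.6 − 13) / [(13 + 14.6)/2] = 1.6/13.8 = 0.115942…
Arc Ed = %ΔQ / %ΔP = (-3210/17425) / (1.6/13.8) = -1.58888…

-1.589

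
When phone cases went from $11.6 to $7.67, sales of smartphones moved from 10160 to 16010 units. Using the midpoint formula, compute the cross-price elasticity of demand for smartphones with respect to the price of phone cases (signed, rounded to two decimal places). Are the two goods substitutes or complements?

%ΔQ_{smartphones} = (16010 − 10160)/avg = 5850/13085 = 0.447076…
%ΔP_{phone cases} = (7.67 − 11.6)/avg = -3.93/9.635 = -0.407887…
E_cross = (5850/13085) / (-3.93/9.635) = -1.0960…
E_cross < 0 ⇒ the goods are complements.

-1.10; complements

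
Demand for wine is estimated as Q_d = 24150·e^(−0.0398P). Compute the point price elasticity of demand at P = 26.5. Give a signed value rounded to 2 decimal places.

-1.05

dQ_d/dP = −0.0398·Q_d = -334.773. At P = 26.5, Q_d = 8411.37.
Ed = (dQ_d/dP)·(P/Q_d) = (-334.773) × (26.5/8411.37) = -1.0547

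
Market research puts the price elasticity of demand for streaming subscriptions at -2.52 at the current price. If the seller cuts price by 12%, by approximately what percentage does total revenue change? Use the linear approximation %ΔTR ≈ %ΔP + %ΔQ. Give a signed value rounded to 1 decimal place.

+18.2%

%ΔQ ≈ Ed × %ΔP = (-2.52) × (-12%) = +30.2400%
%ΔTR ≈ %ΔP + %ΔQ = (-12%) + (+30.2400%) = +18.2400%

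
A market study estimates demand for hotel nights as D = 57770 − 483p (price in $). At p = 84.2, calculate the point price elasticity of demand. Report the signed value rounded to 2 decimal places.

dD/dp = −483. At p = 84.2, D = 57770 − 483(84.2) = 17101.4.
Ed = (dD/dp)·(p/D) = −483 × (84.2/17101.4) = -2.3780…

-2.38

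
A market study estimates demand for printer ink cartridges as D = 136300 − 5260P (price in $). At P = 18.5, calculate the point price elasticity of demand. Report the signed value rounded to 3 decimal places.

-2.496

dD/dP = −5260. At P = 18.5, D = 136300 − 5260(18.5) = 38990.
Ed = (dD/dP)·(P/D) = −5260 × (18.5/38990) = -2.49576…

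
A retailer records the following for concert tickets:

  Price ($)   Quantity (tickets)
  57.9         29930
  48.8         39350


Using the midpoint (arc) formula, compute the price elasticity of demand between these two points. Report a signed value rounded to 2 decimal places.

-1.59

%ΔQ = (39350 − 29930) / [(29930 + 39350)/2] = 9420/34640 = 0.271939…
%ΔP = (48.8 − 57.9) / [(57.9 + 48.8)/2] = -9.1/53.35 = -0.170571…
Arc Ed = %ΔQ / %ΔP = (9420/34640) / (-9.1/53.35) = -1.5942…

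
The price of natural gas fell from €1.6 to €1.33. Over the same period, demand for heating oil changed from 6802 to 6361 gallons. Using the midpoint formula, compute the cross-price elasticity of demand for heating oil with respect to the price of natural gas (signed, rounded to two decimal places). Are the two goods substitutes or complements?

%ΔQ_{heating oil} = (6361 − 6802)/avg = -441/6581.5 = -0.067006…
%ΔP_{natural gas} = (1.33 − 1.6)/avg = -0.27/1.465 = -0.184300…
E_cross = (-441/6581.5) / (-0.27/1.465) = 0.3635…
E_cross > 0 ⇒ the goods are substitutes.

0.36; substitutes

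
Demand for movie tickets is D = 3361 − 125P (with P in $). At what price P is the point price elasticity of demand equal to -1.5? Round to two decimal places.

Ed = −125P/(3361 − 125P). Set this equal to -1.5:
125P = 1.5·(3361 − 125P) ⇒ 125P(1 + 1.5) = 1.5·3361
P = 1.5·3361 / (125·2.5) = 16.1328

16.13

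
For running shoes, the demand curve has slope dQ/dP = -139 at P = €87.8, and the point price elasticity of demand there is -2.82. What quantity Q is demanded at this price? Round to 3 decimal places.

Ed = (dQ/dP)·(P/Q) ⇒ Q = (dQ/dP)·P/Ed = (-139)·87.8/(-2.82) = 4327.73049…

4327.730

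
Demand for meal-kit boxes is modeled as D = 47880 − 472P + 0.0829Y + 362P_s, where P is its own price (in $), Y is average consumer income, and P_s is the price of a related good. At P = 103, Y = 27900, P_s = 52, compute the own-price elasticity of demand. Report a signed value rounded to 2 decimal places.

At the given values, D = 47880 − 472(103) + 0.0829(27900) + 362(52) = 20400.91.
∂D/∂P = −472.
E = (-472) × (103/20400.91) = -2.3830…

-2.38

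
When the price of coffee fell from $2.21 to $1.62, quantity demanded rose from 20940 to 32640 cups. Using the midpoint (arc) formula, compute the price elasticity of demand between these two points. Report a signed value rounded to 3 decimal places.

-1.418

%ΔQ = (32640 − 20940) / [(20940 + 32640)/2] = 11700/26790 = 0.436730…
%ΔP = (1.62 − 2.21) / [(2.21 + 1.62)/2] = -0.59/1.915 = -0.308093…
Arc Ed = %ΔQ / %ΔP = (11700/26790) / (-0.59/1.915) = -1.41752…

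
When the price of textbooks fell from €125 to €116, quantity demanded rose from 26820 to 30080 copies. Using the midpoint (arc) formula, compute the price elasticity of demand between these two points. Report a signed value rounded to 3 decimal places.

-1.534

%ΔQ = (30080 − 26820) / [(26820 + 30080)/2] = 3260/28450 = 0.114586…
%ΔP = (116 − 125) / [(125 + 116)/2] = -9/120.5 = -0.074688…
Arc Ed = %ΔQ / %ΔP = (3260/28450) / (-9/120.5) = -1.53419…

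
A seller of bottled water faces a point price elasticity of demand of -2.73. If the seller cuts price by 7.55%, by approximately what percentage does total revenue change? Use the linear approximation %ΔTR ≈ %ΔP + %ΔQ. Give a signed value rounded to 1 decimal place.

%ΔQ ≈ Ed × %ΔP = (-2.73) × (-7.55%) = +20.6115%
%ΔTR ≈ %ΔP + %ΔQ = (-7.55%) + (+20.6115%) = +13.0615%

+13.1%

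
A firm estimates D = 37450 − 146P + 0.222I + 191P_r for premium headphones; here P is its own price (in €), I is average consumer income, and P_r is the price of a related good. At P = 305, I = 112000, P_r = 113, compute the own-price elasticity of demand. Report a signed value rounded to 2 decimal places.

-1.13

At the given values, D = 37450 − 146(305) + 0.222(112000) + 191(113) = 39367.
∂D/∂P = −146.
E = (-146) × (305/39367) = -1.1311…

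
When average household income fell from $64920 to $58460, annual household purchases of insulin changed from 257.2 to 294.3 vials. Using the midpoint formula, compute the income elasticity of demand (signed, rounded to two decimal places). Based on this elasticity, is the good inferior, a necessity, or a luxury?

-1.28; inferior

%ΔQ = (294.3 − 257.2)/[( 257.2 + 294.3)/2] = 37.1/275.75 = 0.134542…
%ΔIncome = (58460 − 64920)/[( 64920 + 58460)/2] = -6460/61690 = -0.104717…
E_income = (37.1/275.75) / (-6460/61690) = -1.2848…
E_income < 0 ⇒ inferior good.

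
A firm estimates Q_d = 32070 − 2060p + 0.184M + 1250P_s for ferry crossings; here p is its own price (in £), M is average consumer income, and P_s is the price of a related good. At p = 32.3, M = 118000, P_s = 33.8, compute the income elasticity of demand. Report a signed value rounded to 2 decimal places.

At the given values, Q_d = 32070 − 2060(32.3) + 0.184(118000) + 1250(33.8) = 29494.
∂Q_d/∂M = 0.184.
E = (0.184) × (118000/29494) = 0.7361…

0.74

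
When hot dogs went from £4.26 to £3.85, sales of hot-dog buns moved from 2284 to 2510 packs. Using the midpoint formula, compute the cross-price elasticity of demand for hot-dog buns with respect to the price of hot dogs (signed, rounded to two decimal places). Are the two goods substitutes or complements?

-0.93; complements

%ΔQ_{hot-dog buns} = (2510 − 2284)/avg = 226/2397 = 0.094284…
%ΔP_{hot dogs} = (3.85 − 4.26)/avg = -0.41/4.055 = -0.101109…
E_cross = (226/2397) / (-0.41/4.055) = -0.9324…
E_cross < 0 ⇒ the goods are complements.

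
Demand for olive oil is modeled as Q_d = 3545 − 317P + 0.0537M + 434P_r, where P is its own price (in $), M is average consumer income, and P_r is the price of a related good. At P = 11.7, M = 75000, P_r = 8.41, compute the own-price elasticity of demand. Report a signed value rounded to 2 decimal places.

-0.49

At the given values, Q_d = 3545 − 317(11.7) + 0.0537(75000) + 434(8.41) = 7513.54.
∂Q_d/∂P = −317.
E = (-317) × (11.7/7513.54) = -0.4936…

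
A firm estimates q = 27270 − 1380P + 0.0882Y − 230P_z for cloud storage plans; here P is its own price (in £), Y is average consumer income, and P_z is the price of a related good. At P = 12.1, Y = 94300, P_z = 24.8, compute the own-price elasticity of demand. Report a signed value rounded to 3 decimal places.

-1.266

At the given values, q = 27270 − 1380(12.1) + 0.0882(94300) − 230(24.8) = 13185.26.
∂q/∂P = −1380.
E = (-1380) × (12.1/13185.26) = -1.26641…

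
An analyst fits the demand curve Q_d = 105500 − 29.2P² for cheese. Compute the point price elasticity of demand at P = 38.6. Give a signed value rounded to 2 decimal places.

dQ_d/dP = −2·29.2·P = -2254.24. At P = 38.6, Q_d = 61993.168.
Ed = (dQ_d/dP)·(P/Q_d) = (-2254.24) × (38.6/61993.168) = -1.4036…

-1.40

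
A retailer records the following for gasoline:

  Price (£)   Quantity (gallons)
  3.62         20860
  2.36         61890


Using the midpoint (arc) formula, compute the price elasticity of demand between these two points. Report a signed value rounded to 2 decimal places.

%ΔQ = (61890 − 20860) / [(20860 + 61890)/2] = 41030/41375 = 0.991661…
%ΔP = (2.36 − 3.62) / [(3.62 + 2.36)/2] = -1.26/2.99 = -0.421404…
Arc Ed = %ΔQ / %ΔP = (41030/41375) / (-1.26/2.99) = -2.3532…

-2.35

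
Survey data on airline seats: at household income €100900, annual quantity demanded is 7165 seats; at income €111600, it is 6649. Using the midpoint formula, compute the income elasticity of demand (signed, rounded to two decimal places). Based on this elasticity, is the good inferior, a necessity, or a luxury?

-0.74; inferior

%ΔQ = (6649 − 7165)/[( 7165 + 6649)/2] = -516/6907 = -0.074706…
%ΔIncome = (111600 − 100900)/[( 100900 + 111600)/2] = 10700/106250 = 0.100705…
E_income = (-516/6907) / (10700/106250) = -0.7418…
E_income < 0 ⇒ inferior good.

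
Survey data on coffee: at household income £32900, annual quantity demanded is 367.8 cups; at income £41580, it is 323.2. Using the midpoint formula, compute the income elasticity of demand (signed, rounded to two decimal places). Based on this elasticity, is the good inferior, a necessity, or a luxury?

%ΔQ = (323.2 − 367.8)/[( 367.8 + 323.2)/2] = -44.6/345.5 = -0.129088…
%ΔIncome = (41580 − 32900)/[( 32900 + 41580)/2] = 8680/37240 = 0.233082…
E_income = (-44.6/345.5) / (8680/37240) = -0.5538…
E_income < 0 ⇒ inferior good.

-0.55; inferior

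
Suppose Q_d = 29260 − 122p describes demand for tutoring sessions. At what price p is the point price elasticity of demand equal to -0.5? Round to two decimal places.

Ed = −122p/(29260 − 122p). Set this equal to -0.5:
122p = 0.5·(29260 − 122p) ⇒ 122p(1 + 0.5) = 0.5·29260
p = 0.5·29260 / (122·1.5) = 79.9453…

79.95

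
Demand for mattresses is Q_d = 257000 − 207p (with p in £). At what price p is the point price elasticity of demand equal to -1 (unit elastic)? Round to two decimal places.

620.77

Ed = −207p/(257000 − 207p). Set this equal to -1:
207p = 1·(257000 − 207p) ⇒ 207p(1 + 1) = 1·257000
p = 1·257000 / (207·2) = 620.7729…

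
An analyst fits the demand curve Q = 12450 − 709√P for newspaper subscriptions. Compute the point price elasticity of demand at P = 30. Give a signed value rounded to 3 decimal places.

-0.227

dQ/dP = −709/(2√P) = -64.7225. At P = 30, Q = 8566.65.
Ed = (dQ/dP)·(P/Q) = (-64.7225) × (30/8566.65) = -0.22665…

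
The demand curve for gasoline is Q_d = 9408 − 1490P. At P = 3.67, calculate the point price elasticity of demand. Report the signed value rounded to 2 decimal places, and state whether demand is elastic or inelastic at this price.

dQ_d/dP = −1490. At P = 3.67, Q_d = 9408 − 1490(3.67) = 3939.7.
Ed = (dQ_d/dP)·(P/Q_d) = −1490 × (3.67/3939.7) = -1.3879…
|Ed| = 1.39 > 1, so demand is elastic.

-1.39; elastic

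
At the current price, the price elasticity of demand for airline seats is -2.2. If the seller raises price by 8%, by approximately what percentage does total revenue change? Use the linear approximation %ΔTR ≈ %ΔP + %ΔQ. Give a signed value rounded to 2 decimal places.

%ΔQ ≈ Ed × %ΔP = (-2.2) × (+8%) = -17.6000%
%ΔTR ≈ %ΔP + %ΔQ = (+8%) + (-17.6000%) = -9.6000%

-9.60%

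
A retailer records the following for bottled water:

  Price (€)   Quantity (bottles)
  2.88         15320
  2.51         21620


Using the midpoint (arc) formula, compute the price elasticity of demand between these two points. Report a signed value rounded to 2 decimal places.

-2.48

%ΔQ = (21620 − 15320) / [(15320 + 21620)/2] = 6300/18470 = 0.341093…
%ΔP = (2.51 − 2.88) / [(2.88 + 2.51)/2] = -0.37/2.695 = -0.137291…
Arc Ed = %ΔQ / %ΔP = (6300/18470) / (-0.37/2.695) = -2.4844…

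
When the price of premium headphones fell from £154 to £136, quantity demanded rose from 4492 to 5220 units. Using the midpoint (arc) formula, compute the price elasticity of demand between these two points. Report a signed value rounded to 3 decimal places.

%ΔQ = (5220 − 4492) / [(4492 + 5220)/2] = 728/4856 = 0.149917…
%ΔP = (136 − 154) / [(154 + 136)/2] = -18/145 = -0.124137…
Arc Ed = %ΔQ / %ΔP = (728/4856) / (-18/145) = -1.20766…

-1.208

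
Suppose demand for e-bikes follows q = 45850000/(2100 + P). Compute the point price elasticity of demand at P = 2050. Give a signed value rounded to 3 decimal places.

-0.494

dq/dP = −45850000/(2100 + P)² = -2.66222. At P = 2050, q = 11048.2.
Ed = (dq/dP)·(P/q) = (-2.66222) × (2050/11048.2) = -0.49397…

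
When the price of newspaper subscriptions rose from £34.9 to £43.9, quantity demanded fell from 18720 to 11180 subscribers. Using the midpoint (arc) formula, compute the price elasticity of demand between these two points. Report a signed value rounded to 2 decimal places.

%ΔQ = (11180 − 18720) / [(18720 + 11180)/2] = -7540/14950 = -0.504347…
%ΔP = (43.9 − 34.9) / [(34.9 + 43.9)/2] = 9/39.4 = 0.228426…
Arc Ed = %ΔQ / %ΔP = (-7540/14950) / (9/39.4) = -2.2079…

-2.21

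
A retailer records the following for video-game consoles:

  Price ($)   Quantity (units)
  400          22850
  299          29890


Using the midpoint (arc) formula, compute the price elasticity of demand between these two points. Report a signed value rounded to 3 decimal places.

-0.924

%ΔQ = (29890 − 22850) / [(22850 + 29890)/2] = 7040/26370 = 0.266970…
%ΔP = (299 − 400) / [(400 + 299)/2] = -101/349.5 = -0.288984…
Arc Ed = %ΔQ / %ΔP = (7040/26370) / (-101/349.5) = -0.92382…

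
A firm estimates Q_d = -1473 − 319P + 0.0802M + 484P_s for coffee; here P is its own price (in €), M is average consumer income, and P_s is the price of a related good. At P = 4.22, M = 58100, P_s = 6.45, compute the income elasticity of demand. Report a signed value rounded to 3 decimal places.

At the given values, Q_d = -1473 − 319(4.22) + 0.0802(58100) + 484(6.45) = 4962.24.
∂Q_d/∂M = 0.0802.
E = (0.0802) × (58100/4962.24) = 0.93901…

0.939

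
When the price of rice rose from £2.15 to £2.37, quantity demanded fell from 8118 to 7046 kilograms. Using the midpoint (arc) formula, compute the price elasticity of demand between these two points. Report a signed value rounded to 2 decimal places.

%ΔQ = (7046 − 8118) / [(8118 + 7046)/2] = -1072/7582 = -0.141387…
%ΔP = (2.37 − 2.15) / [(2.15 + 2.37)/2] = 0.22/2.26 = 0.097345…
Arc Ed = %ΔQ / %ΔP = (-1072/7582) / (0.22/2.26) = -1.4524…

-1.45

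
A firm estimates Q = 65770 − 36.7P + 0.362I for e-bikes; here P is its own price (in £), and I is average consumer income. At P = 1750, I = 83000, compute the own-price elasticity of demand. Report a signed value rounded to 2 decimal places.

-2.03

At the given values, Q = 65770 − 36.7(1750) + 0.362(83000) = 31591.
∂Q/∂P = −36.7.
E = (-36.7) × (1750/31591) = -2.0330…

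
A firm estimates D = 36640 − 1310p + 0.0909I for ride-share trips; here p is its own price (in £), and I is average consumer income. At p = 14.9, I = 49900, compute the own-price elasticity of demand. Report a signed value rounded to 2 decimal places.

-0.90

At the given values, D = 36640 − 1310(14.9) + 0.0909(49900) = 21656.91.
∂D/∂p = −1310.
E = (-1310) × (14.9/21656.91) = -0.9012…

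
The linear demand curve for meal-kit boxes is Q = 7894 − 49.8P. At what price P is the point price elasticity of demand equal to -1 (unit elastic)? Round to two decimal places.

Ed = −49.8P/(7894 − 49.8P). Set this equal to -1:
49.8P = 1·(7894 − 49.8P) ⇒ 49.8P(1 + 1) = 1·7894
P = 1·7894 / (49.8·2) = 79.2570…

79.26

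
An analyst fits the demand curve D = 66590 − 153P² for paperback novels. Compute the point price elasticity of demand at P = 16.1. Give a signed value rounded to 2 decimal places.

dD/dP = −2·153·P = -4926.6. At P = 16.1, D = 26930.87.
Ed = (dD/dP)·(P/D) = (-4926.6) × (16.1/26930.87) = -2.9452…

-2.95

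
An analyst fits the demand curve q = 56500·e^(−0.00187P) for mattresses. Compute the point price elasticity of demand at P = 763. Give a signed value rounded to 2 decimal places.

-1.43

dq/dP = −0.00187·q = -25.365. At P = 763, q = 13564.2.
Ed = (dq/dP)·(P/q) = (-25.365) × (763/13564.2) = -1.4268…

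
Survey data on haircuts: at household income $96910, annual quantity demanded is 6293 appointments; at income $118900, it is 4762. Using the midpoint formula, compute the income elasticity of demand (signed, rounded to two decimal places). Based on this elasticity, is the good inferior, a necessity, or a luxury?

-1.36; inferior

%ΔQ = (4762 − 6293)/[( 6293 + 4762)/2] = -1531/5527.5 = -0.276978…
%ΔIncome = (118900 − 96910)/[( 96910 + 118900)/2] = 21990/107905 = 0.203790…
E_income = (-1531/5527.5) / (21990/107905) = -1.3591…
E_income < 0 ⇒ inferior good.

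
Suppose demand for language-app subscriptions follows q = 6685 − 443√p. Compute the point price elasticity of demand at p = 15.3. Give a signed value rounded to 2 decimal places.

-0.17

dq/dp = −443/(2√p) = -56.6276. At p = 15.3, q = 4952.2.
Ed = (dq/dp)·(p/q) = (-56.6276) × (15.3/4952.2) = -0.1749…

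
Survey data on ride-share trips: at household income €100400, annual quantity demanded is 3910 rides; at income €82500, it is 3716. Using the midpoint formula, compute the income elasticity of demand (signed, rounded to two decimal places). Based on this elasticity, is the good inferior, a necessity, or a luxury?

0.26; necessity

%ΔQ = (3716 − 3910)/[( 3910 + 3716)/2] = -194/3813 = -0.050878…
%ΔIncome = (82500 − 100400)/[( 100400 + 82500)/2] = -17900/91450 = -0.195735…
E_income = (-194/3813) / (-17900/91450) = 0.2599…
0 < E_income < 1 ⇒ normal good, necessity.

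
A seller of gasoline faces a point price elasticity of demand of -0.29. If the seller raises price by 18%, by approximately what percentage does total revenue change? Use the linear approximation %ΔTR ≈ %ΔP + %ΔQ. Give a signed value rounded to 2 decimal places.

+12.78%

%ΔQ ≈ Ed × %ΔP = (-0.29) × (+18%) = -5.2200%
%ΔTR ≈ %ΔP + %ΔQ = (+18%) + (-5.2200%) = +12.7800%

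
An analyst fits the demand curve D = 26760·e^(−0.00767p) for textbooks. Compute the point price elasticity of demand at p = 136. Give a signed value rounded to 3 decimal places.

-1.043

dD/dp = −0.00767·D = -72.3203. At p = 136, D = 9428.98.
Ed = (dD/dp)·(p/D) = (-72.3203) × (136/9428.98) = -1.04312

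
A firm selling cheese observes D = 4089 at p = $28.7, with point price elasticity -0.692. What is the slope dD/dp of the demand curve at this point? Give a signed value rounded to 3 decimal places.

Ed = (dD/dp)·(p/D) ⇒ dD/dp = Ed·D/p = (-0.692)·4089/28.7 = -98.59191…

-98.592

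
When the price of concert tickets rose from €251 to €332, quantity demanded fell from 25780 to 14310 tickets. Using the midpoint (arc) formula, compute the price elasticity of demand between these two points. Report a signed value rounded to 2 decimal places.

-2.06

%ΔQ = (14310 − 25780) / [(25780 + 14310)/2] = -11470/20045 = -0.572212…
%ΔP = (332 − 251) / [(251 + 332)/2] = 81/291.5 = 0.277873…
Arc Ed = %ΔQ / %ΔP = (-11470/20045) / (81/291.5) = -2.0592…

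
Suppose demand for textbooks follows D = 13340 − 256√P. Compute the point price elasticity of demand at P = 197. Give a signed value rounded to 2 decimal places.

dD/dP = −256/(2√P) = -9.11962. At P = 197, D = 9746.87.
Ed = (dD/dP)·(P/D) = (-9.11962) × (197/9746.87) = -0.1843…

-0.18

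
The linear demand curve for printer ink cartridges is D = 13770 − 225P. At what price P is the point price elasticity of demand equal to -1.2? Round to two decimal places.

33.38

Ed = −225P/(13770 − 225P). Set this equal to -1.2:
225P = 1.2·(13770 − 225P) ⇒ 225P(1 + 1.2) = 1.2·13770
P = 1.2·13770 / (225·2.2) = 33.3818…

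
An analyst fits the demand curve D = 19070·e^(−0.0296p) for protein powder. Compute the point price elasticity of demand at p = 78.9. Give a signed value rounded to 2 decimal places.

dD/dp = −0.0296·D = -54.6228. At p = 78.9, D = 1845.36.
Ed = (dD/dp)·(p/D) = (-54.6228) × (78.9/1845.36) = -2.3354…

-2.34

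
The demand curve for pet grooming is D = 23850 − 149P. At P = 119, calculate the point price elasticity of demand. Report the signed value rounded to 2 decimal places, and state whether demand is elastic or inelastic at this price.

-2.90; elastic

dD/dP = −149. At P = 119, D = 23850 − 149(119) = 6119.
Ed = (dD/dP)·(P/D) = −149 × (119/6119) = -2.8976…
|Ed| = 2.90 > 1, so demand is elastic.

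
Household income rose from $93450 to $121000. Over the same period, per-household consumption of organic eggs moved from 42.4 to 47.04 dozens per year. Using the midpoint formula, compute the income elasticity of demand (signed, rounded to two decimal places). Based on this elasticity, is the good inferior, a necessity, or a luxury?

%ΔQ = (47.04 − 42.4)/[( 42.4 + 47.04)/2] = 4.64/44.72 = 0.103756…
%ΔIncome = (121000 − 93450)/[( 93450 + 121000)/2] = 27550/107225 = 0.256936…
E_income = (4.64/44.72) / (27550/107225) = 0.4038…
0 < E_income < 1 ⇒ normal good, necessity.

0.40; necessity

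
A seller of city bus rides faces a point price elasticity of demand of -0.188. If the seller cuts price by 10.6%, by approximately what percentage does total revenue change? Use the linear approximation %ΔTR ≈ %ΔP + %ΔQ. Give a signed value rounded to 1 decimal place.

%ΔQ ≈ Ed × %ΔP = (-0.188) × (-10.6%) = +1.9928%
%ΔTR ≈ %ΔP + %ΔQ = (-10.6%) + (+1.9928%) = -8.6072%

-8.6%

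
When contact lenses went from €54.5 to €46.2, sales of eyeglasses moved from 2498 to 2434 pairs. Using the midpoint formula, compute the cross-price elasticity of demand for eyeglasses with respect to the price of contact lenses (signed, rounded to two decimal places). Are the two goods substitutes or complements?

%ΔQ_{eyeglasses} = (2434 − 2498)/avg = -64/2466 = -0.025952…
%ΔP_{contact lenses} = (46.2 − 54.5)/avg = -8.3/50.35 = -0.164846…
E_cross = (-64/2466) / (-8.3/50.35) = 0.1574…
E_cross > 0 ⇒ the goods are substitutes.

0.16; substitutes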